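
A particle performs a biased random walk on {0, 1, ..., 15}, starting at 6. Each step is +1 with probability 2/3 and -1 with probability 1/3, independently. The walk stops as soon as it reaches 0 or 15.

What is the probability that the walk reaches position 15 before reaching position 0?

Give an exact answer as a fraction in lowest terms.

Answer: 4608/4681

Derivation:
Biased walk: p = 2/3, q = 1/3, r = q/p = 1/2
Gambler's ruin: P(hit 15 before 0 | start at 6) = (1 - r^a)/(1 - r^N)
r^6 = 1/64; r^15 = 1/32768
P = (1 - 1/64) / (1 - 1/32768) = 63/64 / 32767/32768 = 4608/4681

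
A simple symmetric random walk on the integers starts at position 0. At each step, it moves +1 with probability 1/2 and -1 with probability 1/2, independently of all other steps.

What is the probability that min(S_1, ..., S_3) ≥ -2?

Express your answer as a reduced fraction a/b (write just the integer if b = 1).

Answer: 7/8

Derivation:
Let f(t,s) = #length-t paths at position s with S_1..S_t all ≥ -2.
f(t,s) = f(t-1,s-1) + f(t-1,s+1) for s ≥ -2; f(t,s) = 0 for s < -2.
t=0: f(0,0)=1
t=1: f(1,-1)=1 f(1,1)=1
t=2: f(2,-2)=1 f(2,0)=2 f(2,2)=1
t=3: f(3,-1)=3 f(3,1)=3 f(3,3)=1
Σ_s f(3,s) = 7
P = 7/8 = 7/8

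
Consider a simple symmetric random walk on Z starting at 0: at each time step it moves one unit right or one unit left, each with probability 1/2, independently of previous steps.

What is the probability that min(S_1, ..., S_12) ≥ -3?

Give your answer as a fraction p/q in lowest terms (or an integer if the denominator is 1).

Answer: 3003/4096

Derivation:
Let f(t,s) = #length-t paths at position s with S_1..S_t all ≥ -3.
f(t,s) = f(t-1,s-1) + f(t-1,s+1) for s ≥ -3; f(t,s) = 0 for s < -3.
t=0: f(0,0)=1
t=1: f(1,-1)=1 f(1,1)=1
t=2: f(2,-2)=1 f(2,0)=2 f(2,2)=1
t=3: f(3,-3)=1 f(3,-1)=3 f(3,1)=3 f(3,3)=1
t=4: f(4,-2)=4 f(4,0)=6 f(4,2)=4 f(4,4)=1
t=5: f(5,-3)=4 f(5,-1)=10 f(5,1)=10 f(5,3)=5 f(5,5)=1
t=6: f(6,-2)=14 f(6,0)=20 f(6,2)=15 f(6,4)=6 f(6,6)=1
t=7: f(7,-3)=14 f(7,-1)=34 f(7,1)=35 f(7,3)=21 f(7,5)=7 f(7,7)=1
t=8: f(8,-2)=48 f(8,0)=69 f(8,2)=56 f(8,4)=28 f(8,6)=8 f(8,8)=1
t=9: f(9,-3)=48 f(9,-1)=117 f(9,1)=125 f(9,3)=84 f(9,5)=36 f(9,7)=9 f(9,9)=1
t=10: f(10,-2)=165 f(10,0)=242 f(10,2)=209 f(10,4)=120 f(10,6)=45 f(10,8)=10 f(10,10)=1
t=11: f(11,-3)=165 f(11,-1)=407 f(11,1)=451 f(11,3)=329 f(11,5)=165 f(11,7)=55 f(11,9)=11 f(11,11)=1
t=12: f(12,-2)=572 f(12,0)=858 f(12,2)=780 f(12,4)=494 f(12,6)=220 f(12,8)=66 f(12,10)=12 f(12,12)=1
Σ_s f(12,s) = 3003
P = 3003/4096 = 3003/4096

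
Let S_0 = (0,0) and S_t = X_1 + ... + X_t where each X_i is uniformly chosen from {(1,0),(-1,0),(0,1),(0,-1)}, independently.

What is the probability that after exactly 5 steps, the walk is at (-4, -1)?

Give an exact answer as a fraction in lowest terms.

Answer: 5/1024

Derivation:
Let h be the number of horizontal steps (so 5-h are vertical). To end at (-4,-1) need (h-4)/2 right-steps and ((5-h)-1)/2 up-steps.
Sum over h with 4 ≤ h ≤ 4, h ≡ 0 (mod 2), 5-h ≡ 1 (mod 2):
h=4: C(5,4)·C(4,0)·C(1,0) = 5·1·1 = 5
Total favorable: 5
Total paths: 4^5 = 1024
P = 5/1024 = 5/1024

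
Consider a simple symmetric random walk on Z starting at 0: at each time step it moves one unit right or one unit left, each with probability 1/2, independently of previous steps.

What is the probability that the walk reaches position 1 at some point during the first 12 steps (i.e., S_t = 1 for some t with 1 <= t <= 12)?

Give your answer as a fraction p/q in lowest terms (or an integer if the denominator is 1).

Answer: 793/1024

Derivation:
Count via complement. Let g(t,s) = #length-t paths at position s with S_1..S_t all ≠ 1.
g(t,s) = g(t-1,s-1) + g(t-1,s+1) for s ≠ 1; g(t,1) = 0.
t=0: g(0,0)=1
t=1: g(1,-1)=1
t=2: g(2,-2)=1 g(2,0)=1
t=3: g(3,-3)=1 g(3,-1)=2
t=4: g(4,-4)=1 g(4,-2)=3 g(4,0)=2
t=5: g(5,-5)=1 g(5,-3)=4 g(5,-1)=5
t=6: g(6,-6)=1 g(6,-4)=5 g(6,-2)=9 g(6,0)=5
t=7: g(7,-7)=1 g(7,-5)=6 g(7,-3)=14 g(7,-1)=14
t=8: g(8,-8)=1 g(8,-6)=7 g(8,-4)=20 g(8,-2)=28 g(8,0)=14
t=9: g(9,-9)=1 g(9,-7)=8 g(9,-5)=27 g(9,-3)=48 g(9,-1)=42
t=10: g(10,-10)=1 g(10,-8)=9 g(10,-6)=35 g(10,-4)=75 g(10,-2)=90 g(10,0)=42
t=11: g(11,-11)=1 g(11,-9)=10 g(11,-7)=44 g(11,-5)=110 g(11,-3)=165 g(11,-1)=132
t=12: g(12,-12)=1 g(12,-10)=11 g(12,-8)=54 g(12,-6)=154 g(12,-4)=275 g(12,-2)=297 g(12,0)=132
Paths never hitting 1: Σ_s g(12,s) = 924
Paths hitting 1: 2^12 - 924 = 3172
P = 3172/4096 = 793/1024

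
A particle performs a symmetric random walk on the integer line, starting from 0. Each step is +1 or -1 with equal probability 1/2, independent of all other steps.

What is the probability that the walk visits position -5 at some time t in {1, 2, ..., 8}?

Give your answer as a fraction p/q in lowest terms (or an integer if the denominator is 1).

Answer: 9/128

Derivation:
Count via complement. Let g(t,s) = #length-t paths at position s with S_1..S_t all ≠ -5.
g(t,s) = g(t-1,s-1) + g(t-1,s+1) for s ≠ -5; g(t,-5) = 0.
t=0: g(0,0)=1
t=1: g(1,-1)=1 g(1,1)=1
t=2: g(2,-2)=1 g(2,0)=2 g(2,2)=1
t=3: g(3,-3)=1 g(3,-1)=3 g(3,1)=3 g(3,3)=1
t=4: g(4,-4)=1 g(4,-2)=4 g(4,0)=6 g(4,2)=4 g(4,4)=1
t=5: g(5,-3)=5 g(5,-1)=10 g(5,1)=10 g(5,3)=5 g(5,5)=1
t=6: g(6,-4)=5 g(6,-2)=15 g(6,0)=20 g(6,2)=15 g(6,4)=6 g(6,6)=1
t=7: g(7,-3)=20 g(7,-1)=35 g(7,1)=35 g(7,3)=21 g(7,5)=7 g(7,7)=1
t=8: g(8,-4)=20 g(8,-2)=55 g(8,0)=70 g(8,2)=56 g(8,4)=28 g(8,6)=8 g(8,8)=1
Paths never hitting -5: Σ_s g(8,s) = 238
Paths hitting -5: 2^8 - 238 = 18
P = 18/256 = 9/128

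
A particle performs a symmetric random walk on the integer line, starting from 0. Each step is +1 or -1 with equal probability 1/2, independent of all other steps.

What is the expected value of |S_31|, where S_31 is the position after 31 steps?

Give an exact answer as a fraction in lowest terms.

Answer: 300540195/67108864

Derivation:
S_31 takes values m ≡ 1 (mod 2) with |m| ≤ 31; P(S_31=m) = C(31,(31+m)/2)/2^31.
Total paths: 2^31 = 2147483648
Distribution: P(S=-31)=1/2147483648, P(S=-29)=31/2147483648, P(S=-27)=465/2147483648, P(S=-25)=4495/2147483648, P(S=-23)=31465/2147483648, P(S=-21)=169911/2147483648, P(S=-19)=736281/2147483648, P(S=-17)=2629575/2147483648, P(S=-15)=7888725/2147483648, P(S=-13)=20160075/2147483648, P(S=-11)=44352165/2147483648, P(S=-9)=84672315/2147483648, P(S=-7)=141120525/2147483648, P(S=-5)=206253075/2147483648, P(S=-3)=265182525/2147483648, P(S=-1)=300540195/2147483648, P(S=1)=300540195/2147483648, P(S=3)=265182525/2147483648, P(S=5)=206253075/2147483648, P(S=7)=141120525/2147483648, P(S=9)=84672315/2147483648, P(S=11)=44352165/2147483648, P(S=13)=20160075/2147483648, P(S=15)=7888725/2147483648, P(S=17)=2629575/2147483648, P(S=19)=736281/2147483648, P(S=21)=169911/2147483648, P(S=23)=31465/2147483648, P(S=25)=4495/2147483648, P(S=27)=465/2147483648, P(S=29)=31/2147483648, P(S=31)=1/2147483648
E[|S_31|] = Σ_m |m|·P(S_31=m) = 9617286240/2147483648 = 300540195/67108864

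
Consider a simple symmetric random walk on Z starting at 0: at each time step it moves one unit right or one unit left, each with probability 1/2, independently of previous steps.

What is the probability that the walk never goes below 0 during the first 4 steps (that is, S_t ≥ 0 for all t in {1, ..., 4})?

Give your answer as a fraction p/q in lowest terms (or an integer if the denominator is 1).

Answer: 3/8

Derivation:
Let f(t,s) = #length-t paths at position s with S_1..S_t all ≥ 0.
f(t,s) = f(t-1,s-1) + f(t-1,s+1) for s ≥ 0; f(t,s) = 0 for s < 0.
t=0: f(0,0)=1
t=1: f(1,1)=1
t=2: f(2,0)=1 f(2,2)=1
t=3: f(3,1)=2 f(3,3)=1
t=4: f(4,0)=2 f(4,2)=3 f(4,4)=1
Σ_s f(4,s) = 6
P = 6/16 = 3/8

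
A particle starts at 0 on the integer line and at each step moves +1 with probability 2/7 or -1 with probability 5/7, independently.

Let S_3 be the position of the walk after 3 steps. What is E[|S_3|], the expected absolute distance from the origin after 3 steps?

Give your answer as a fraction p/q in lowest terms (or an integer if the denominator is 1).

Answer: 87/49

Derivation:
S_3 takes values m ≡ 1 (mod 2) with |m| ≤ 3; P(S_3=m) = C(3,(3+m)/2) · (2/7)^((3+m)/2) · (5/7)^((3-m)/2).
Distribution: P(S=-3)=125/343, P(S=-1)=150/343, P(S=1)=60/343, P(S=3)=8/343
E[|S_3|] = Σ_m |m|·P(S_3=m) = 87/49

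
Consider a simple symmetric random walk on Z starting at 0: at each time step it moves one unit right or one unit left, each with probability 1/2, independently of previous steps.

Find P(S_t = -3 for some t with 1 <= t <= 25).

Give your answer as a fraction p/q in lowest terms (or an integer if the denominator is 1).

Count via complement. Let g(t,s) = #length-t paths at position s with S_1..S_t all ≠ -3.
g(t,s) = g(t-1,s-1) + g(t-1,s+1) for s ≠ -3; g(t,-3) = 0.
t=0: g(0,0)=1
t=1: g(1,-1)=1 g(1,1)=1
t=2: g(2,-2)=1 g(2,0)=2 g(2,2)=1
t=3: g(3,-1)=3 g(3,1)=3 g(3,3)=1
t=4: g(4,-2)=3 g(4,0)=6 g(4,2)=4 g(4,4)=1
t=5: g(5,-1)=9 g(5,1)=10 g(5,3)=5 g(5,5)=1
t=6: g(6,-2)=9 g(6,0)=19 g(6,2)=15 g(6,4)=6 g(6,6)=1
t=7: g(7,-1)=28 g(7,1)=34 g(7,3)=21 g(7,5)=7 g(7,7)=1
t=8: g(8,-2)=28 g(8,0)=62 g(8,2)=55 g(8,4)=28 g(8,6)=8 g(8,8)=1
t=9: g(9,-1)=90 g(9,1)=117 g(9,3)=83 g(9,5)=36 g(9,7)=9 g(9,9)=1
t=10: g(10,-2)=90 g(10,0)=207 g(10,2)=200 g(10,4)=119 g(10,6)=45 g(10,8)=10 g(10,10)=1
t=11: g(11,-1)=297 g(11,1)=407 g(11,3)=319 g(11,5)=164 g(11,7)=55 g(11,9)=11 g(11,11)=1
t=12: g(12,-2)=297 g(12,0)=704 g(12,2)=726 g(12,4)=483 g(12,6)=219 g(12,8)=66 g(12,10)=12 g(12,12)=1
t=13: g(13,-1)=1001 g(13,1)=1430 g(13,3)=1209 g(13,5)=702 g(13,7)=285 g(13,9)=78 g(13,11)=13 g(13,13)=1
t=14: g(14,-2)=1001 g(14,0)=2431 g(14,2)=2639 g(14,4)=1911 g(14,6)=987 g(14,8)=363 g(14,10)=91 g(14,12)=14 g(14,14)=1
t=15: g(15,-1)=3432 g(15,1)=5070 g(15,3)=4550 g(15,5)=2898 g(15,7)=1350 g(15,9)=454 g(15,11)=105 g(15,13)=15 g(15,15)=1
t=16: g(16,-2)=3432 g(16,0)=8502 g(16,2)=9620 g(16,4)=7448 g(16,6)=4248 g(16,8)=1804 g(16,10)=559 g(16,12)=120 g(16,14)=16 g(16,16)=1
t=17: g(17,-1)=11934 g(17,1)=18122 g(17,3)=17068 g(17,5)=11696 g(17,7)=6052 g(17,9)=2363 g(17,11)=679 g(17,13)=136 g(17,15)=17 g(17,17)=1
t=18: g(18,-2)=11934 g(18,0)=30056 g(18,2)=35190 g(18,4)=28764 g(18,6)=17748 g(18,8)=8415 g(18,10)=3042 g(18,12)=815 g(18,14)=153 g(18,16)=18 g(18,18)=1
t=19: g(19,-1)=41990 g(19,1)=65246 g(19,3)=63954 g(19,5)=46512 g(19,7)=26163 g(19,9)=11457 g(19,11)=3857 g(19,13)=968 g(19,15)=171 g(19,17)=19 g(19,19)=1
t=20: g(20,-2)=41990 g(20,0)=107236 g(20,2)=129200 g(20,4)=110466 g(20,6)=72675 g(20,8)=37620 g(20,10)=15314 g(20,12)=4825 g(20,14)=1139 g(20,16)=190 g(20,18)=20 g(20,20)=1
t=21: g(21,-1)=149226 g(21,1)=236436 g(21,3)=239666 g(21,5)=183141 g(21,7)=110295 g(21,9)=52934 g(21,11)=20139 g(21,13)=5964 g(21,15)=1329 g(21,17)=210 g(21,19)=21 g(21,21)=1
t=22: g(22,-2)=149226 g(22,0)=385662 g(22,2)=476102 g(22,4)=422807 g(22,6)=293436 g(22,8)=163229 g(22,10)=73073 g(22,12)=26103 g(22,14)=7293 g(22,16)=1539 g(22,18)=231 g(22,20)=22 g(22,22)=1
t=23: g(23,-1)=534888 g(23,1)=861764 g(23,3)=898909 g(23,5)=716243 g(23,7)=456665 g(23,9)=236302 g(23,11)=99176 g(23,13)=33396 g(23,15)=8832 g(23,17)=1770 g(23,19)=253 g(23,21)=23 g(23,23)=1
t=24: g(24,-2)=534888 g(24,0)=1396652 g(24,2)=1760673 g(24,4)=1615152 g(24,6)=1172908 g(24,8)=692967 g(24,10)=335478 g(24,12)=132572 g(24,14)=42228 g(24,16)=10602 g(24,18)=2023 g(24,20)=276 g(24,22)=24 g(24,24)=1
t=25: g(25,-1)=1931540 g(25,1)=3157325 g(25,3)=3375825 g(25,5)=2788060 g(25,7)=1865875 g(25,9)=1028445 g(25,11)=468050 g(25,13)=174800 g(25,15)=52830 g(25,17)=12625 g(25,19)=2299 g(25,21)=300 g(25,23)=25 g(25,25)=1
Paths never hitting -3: Σ_s g(25,s) = 14858000
Paths hitting -3: 2^25 - 14858000 = 18696432
P = 18696432/33554432 = 1168527/2097152

Answer: 1168527/2097152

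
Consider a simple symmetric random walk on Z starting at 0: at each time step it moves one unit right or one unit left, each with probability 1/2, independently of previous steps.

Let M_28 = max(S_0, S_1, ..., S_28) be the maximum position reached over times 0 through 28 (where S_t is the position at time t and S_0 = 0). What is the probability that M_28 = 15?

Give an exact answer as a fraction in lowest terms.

Let M_28 = max(S_0,...,S_28). Use the reflection principle: for j ≥ 1, #{paths with M_28 ≥ j} = #{S_28 ≥ j} + #{S_28 ≥ j+1}.
By reflection, #{M_28 ≥ 15} = #{S_28 ≥ 15} + #{S_28 ≥ 16} = 499178 + 499178 = 998356.
#{M_28 ≥ 16} = #{S_28 ≥ 16} + #{S_28 ≥ 17} = 499178 + 122438 = 621616.
#{M_28 = 15} = 998356 - 621616 = 376740.
P(M_28 = 15) = 376740/268435456 = 94185/67108864

Answer: 94185/67108864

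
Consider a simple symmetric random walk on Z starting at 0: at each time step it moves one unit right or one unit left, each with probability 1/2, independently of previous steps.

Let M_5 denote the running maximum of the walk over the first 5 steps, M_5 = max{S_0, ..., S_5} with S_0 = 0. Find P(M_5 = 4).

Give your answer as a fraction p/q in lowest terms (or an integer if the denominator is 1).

Let M_5 = max(S_0,...,S_5). Use the reflection principle: for j ≥ 1, #{paths with M_5 ≥ j} = #{S_5 ≥ j} + #{S_5 ≥ j+1}.
By reflection, #{M_5 ≥ 4} = #{S_5 ≥ 4} + #{S_5 ≥ 5} = 1 + 1 = 2.
#{M_5 ≥ 5} = #{S_5 ≥ 5} + #{S_5 ≥ 6} = 1 + 0 = 1.
#{M_5 = 4} = 2 - 1 = 1.
P(M_5 = 4) = 1/32 = 1/32

Answer: 1/32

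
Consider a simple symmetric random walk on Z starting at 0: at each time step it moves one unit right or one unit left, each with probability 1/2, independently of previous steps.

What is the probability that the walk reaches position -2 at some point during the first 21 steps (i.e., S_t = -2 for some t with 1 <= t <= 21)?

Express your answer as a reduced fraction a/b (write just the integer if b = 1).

Answer: 173965/262144

Derivation:
Count via complement. Let g(t,s) = #length-t paths at position s with S_1..S_t all ≠ -2.
g(t,s) = g(t-1,s-1) + g(t-1,s+1) for s ≠ -2; g(t,-2) = 0.
t=0: g(0,0)=1
t=1: g(1,-1)=1 g(1,1)=1
t=2: g(2,0)=2 g(2,2)=1
t=3: g(3,-1)=2 g(3,1)=3 g(3,3)=1
t=4: g(4,0)=5 g(4,2)=4 g(4,4)=1
t=5: g(5,-1)=5 g(5,1)=9 g(5,3)=5 g(5,5)=1
t=6: g(6,0)=14 g(6,2)=14 g(6,4)=6 g(6,6)=1
t=7: g(7,-1)=14 g(7,1)=28 g(7,3)=20 g(7,5)=7 g(7,7)=1
t=8: g(8,0)=42 g(8,2)=48 g(8,4)=27 g(8,6)=8 g(8,8)=1
t=9: g(9,-1)=42 g(9,1)=90 g(9,3)=75 g(9,5)=35 g(9,7)=9 g(9,9)=1
t=10: g(10,0)=132 g(10,2)=165 g(10,4)=110 g(10,6)=44 g(10,8)=10 g(10,10)=1
t=11: g(11,-1)=132 g(11,1)=297 g(11,3)=275 g(11,5)=154 g(11,7)=54 g(11,9)=11 g(11,11)=1
t=12: g(12,0)=429 g(12,2)=572 g(12,4)=429 g(12,6)=208 g(12,8)=65 g(12,10)=12 g(12,12)=1
t=13: g(13,-1)=429 g(13,1)=1001 g(13,3)=1001 g(13,5)=637 g(13,7)=273 g(13,9)=77 g(13,11)=13 g(13,13)=1
t=14: g(14,0)=1430 g(14,2)=2002 g(14,4)=1638 g(14,6)=910 g(14,8)=350 g(14,10)=90 g(14,12)=14 g(14,14)=1
t=15: g(15,-1)=1430 g(15,1)=3432 g(15,3)=3640 g(15,5)=2548 g(15,7)=1260 g(15,9)=440 g(15,11)=104 g(15,13)=15 g(15,15)=1
t=16: g(16,0)=4862 g(16,2)=7072 g(16,4)=6188 g(16,6)=3808 g(16,8)=1700 g(16,10)=544 g(16,12)=119 g(16,14)=16 g(16,16)=1
t=17: g(17,-1)=4862 g(17,1)=11934 g(17,3)=13260 g(17,5)=9996 g(17,7)=5508 g(17,9)=2244 g(17,11)=663 g(17,13)=135 g(17,15)=17 g(17,17)=1
t=18: g(18,0)=16796 g(18,2)=25194 g(18,4)=23256 g(18,6)=15504 g(18,8)=7752 g(18,10)=2907 g(18,12)=798 g(18,14)=152 g(18,16)=18 g(18,18)=1
t=19: g(19,-1)=16796 g(19,1)=41990 g(19,3)=48450 g(19,5)=38760 g(19,7)=23256 g(19,9)=10659 g(19,11)=3705 g(19,13)=950 g(19,15)=170 g(19,17)=19 g(19,19)=1
t=20: g(20,0)=58786 g(20,2)=90440 g(20,4)=87210 g(20,6)=62016 g(20,8)=33915 g(20,10)=14364 g(20,12)=4655 g(20,14)=1120 g(20,16)=189 g(20,18)=20 g(20,20)=1
t=21: g(21,-1)=58786 g(21,1)=149226 g(21,3)=177650 g(21,5)=149226 g(21,7)=95931 g(21,9)=48279 g(21,11)=19019 g(21,13)=5775 g(21,15)=1309 g(21,17)=209 g(21,19)=21 g(21,21)=1
Paths never hitting -2: Σ_s g(21,s) = 705432
Paths hitting -2: 2^21 - 705432 = 1391720
P = 1391720/2097152 = 173965/262144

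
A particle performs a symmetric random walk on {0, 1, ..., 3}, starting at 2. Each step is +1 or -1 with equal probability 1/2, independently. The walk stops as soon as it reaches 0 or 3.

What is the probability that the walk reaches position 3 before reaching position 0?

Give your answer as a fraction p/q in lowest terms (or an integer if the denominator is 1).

Symmetric walk (p = 1/2): the harmonic-function argument gives P(hit 3 before 0 | start at 2) = a/N.
P = 2/3 = 2/3

Answer: 2/3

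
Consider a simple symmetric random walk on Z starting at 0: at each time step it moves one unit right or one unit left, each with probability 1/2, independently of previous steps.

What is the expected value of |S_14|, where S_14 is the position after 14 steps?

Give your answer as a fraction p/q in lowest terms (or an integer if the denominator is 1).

S_14 takes values m ≡ 0 (mod 2) with |m| ≤ 14; P(S_14=m) = C(14,(14+m)/2)/2^14.
Total paths: 2^14 = 16384
Distribution: P(S=-14)=1/16384, P(S=-12)=14/16384, P(S=-10)=91/16384, P(S=-8)=364/16384, P(S=-6)=1001/16384, P(S=-4)=2002/16384, P(S=-2)=3003/16384, P(S=0)=3432/16384, P(S=2)=3003/16384, P(S=4)=2002/16384, P(S=6)=1001/16384, P(S=8)=364/16384, P(S=10)=91/16384, P(S=12)=14/16384, P(S=14)=1/16384
E[|S_14|] = Σ_m |m|·P(S_14=m) = 48048/16384 = 3003/1024

Answer: 3003/1024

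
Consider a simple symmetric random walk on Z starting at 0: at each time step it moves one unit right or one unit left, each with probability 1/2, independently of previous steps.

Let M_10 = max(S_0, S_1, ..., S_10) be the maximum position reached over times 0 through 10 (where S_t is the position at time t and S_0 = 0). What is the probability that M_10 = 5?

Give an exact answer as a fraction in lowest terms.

Answer: 45/1024

Derivation:
Let M_10 = max(S_0,...,S_10). Use the reflection principle: for j ≥ 1, #{paths with M_10 ≥ j} = #{S_10 ≥ j} + #{S_10 ≥ j+1}.
By reflection, #{M_10 ≥ 5} = #{S_10 ≥ 5} + #{S_10 ≥ 6} = 56 + 56 = 112.
#{M_10 ≥ 6} = #{S_10 ≥ 6} + #{S_10 ≥ 7} = 56 + 11 = 67.
#{M_10 = 5} = 112 - 67 = 45.
P(M_10 = 5) = 45/1024 = 45/1024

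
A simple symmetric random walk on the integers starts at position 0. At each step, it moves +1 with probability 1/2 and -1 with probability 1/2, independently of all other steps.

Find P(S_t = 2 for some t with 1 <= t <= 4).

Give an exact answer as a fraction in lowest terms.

Count via complement. Let g(t,s) = #length-t paths at position s with S_1..S_t all ≠ 2.
g(t,s) = g(t-1,s-1) + g(t-1,s+1) for s ≠ 2; g(t,2) = 0.
t=0: g(0,0)=1
t=1: g(1,-1)=1 g(1,1)=1
t=2: g(2,-2)=1 g(2,0)=2
t=3: g(3,-3)=1 g(3,-1)=3 g(3,1)=2
t=4: g(4,-4)=1 g(4,-2)=4 g(4,0)=5
Paths never hitting 2: Σ_s g(4,s) = 10
Paths hitting 2: 2^4 - 10 = 6
P = 6/16 = 3/8

Answer: 3/8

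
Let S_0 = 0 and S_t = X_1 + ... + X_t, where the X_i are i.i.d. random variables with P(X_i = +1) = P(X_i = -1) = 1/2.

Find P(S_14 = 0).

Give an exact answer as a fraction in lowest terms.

To reach position 0 after 14 steps: need 7 steps of +1 and 7 of -1.
Favorable paths: C(14,7) = 3432
Total paths: 2^14 = 16384
P = 3432/16384 = 429/2048

Answer: 429/2048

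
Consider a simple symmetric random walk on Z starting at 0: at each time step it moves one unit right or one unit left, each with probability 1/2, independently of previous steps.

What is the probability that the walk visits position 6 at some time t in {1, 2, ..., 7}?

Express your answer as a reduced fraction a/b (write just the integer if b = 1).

Answer: 1/64

Derivation:
Count via complement. Let g(t,s) = #length-t paths at position s with S_1..S_t all ≠ 6.
g(t,s) = g(t-1,s-1) + g(t-1,s+1) for s ≠ 6; g(t,6) = 0.
t=0: g(0,0)=1
t=1: g(1,-1)=1 g(1,1)=1
t=2: g(2,-2)=1 g(2,0)=2 g(2,2)=1
t=3: g(3,-3)=1 g(3,-1)=3 g(3,1)=3 g(3,3)=1
t=4: g(4,-4)=1 g(4,-2)=4 g(4,0)=6 g(4,2)=4 g(4,4)=1
t=5: g(5,-5)=1 g(5,-3)=5 g(5,-1)=10 g(5,1)=10 g(5,3)=5 g(5,5)=1
t=6: g(6,-6)=1 g(6,-4)=6 g(6,-2)=15 g(6,0)=20 g(6,2)=15 g(6,4)=6
t=7: g(7,-7)=1 g(7,-5)=7 g(7,-3)=21 g(7,-1)=35 g(7,1)=35 g(7,3)=21 g(7,5)=6
Paths never hitting 6: Σ_s g(7,s) = 126
Paths hitting 6: 2^7 - 126 = 2
P = 2/128 = 1/64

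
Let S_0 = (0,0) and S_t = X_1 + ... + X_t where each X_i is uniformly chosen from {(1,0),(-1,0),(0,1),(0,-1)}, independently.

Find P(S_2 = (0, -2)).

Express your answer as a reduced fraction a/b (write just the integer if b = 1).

Let h be the number of horizontal steps (so 2-h are vertical). To end at (0,-2) need (h+0)/2 right-steps and ((2-h)-2)/2 up-steps.
Sum over h with 0 ≤ h ≤ 0, h ≡ 0 (mod 2), 2-h ≡ 0 (mod 2):
h=0: C(2,0)·C(0,0)·C(2,0) = 1·1·1 = 1
Total favorable: 1
Total paths: 4^2 = 16
P = 1/16 = 1/16

Answer: 1/16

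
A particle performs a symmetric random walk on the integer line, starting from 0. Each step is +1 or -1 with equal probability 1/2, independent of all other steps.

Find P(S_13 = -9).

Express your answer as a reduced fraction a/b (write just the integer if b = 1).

Answer: 39/4096

Derivation:
To reach position -9 after 13 steps: need 2 steps of +1 and 11 of -1.
Favorable paths: C(13,2) = 78
Total paths: 2^13 = 8192
P = 78/8192 = 39/4096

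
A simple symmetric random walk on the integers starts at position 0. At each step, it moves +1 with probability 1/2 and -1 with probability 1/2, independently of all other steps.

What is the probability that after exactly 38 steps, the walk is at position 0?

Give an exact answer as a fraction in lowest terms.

To return to 0 after 38 steps: need exactly 19 steps of +1 and 19 of -1.
Favorable paths: C(38,19) = 35345263800
Total paths: 2^38 = 274877906944
P = 35345263800/274877906944 = 4418157975/34359738368

Answer: 4418157975/34359738368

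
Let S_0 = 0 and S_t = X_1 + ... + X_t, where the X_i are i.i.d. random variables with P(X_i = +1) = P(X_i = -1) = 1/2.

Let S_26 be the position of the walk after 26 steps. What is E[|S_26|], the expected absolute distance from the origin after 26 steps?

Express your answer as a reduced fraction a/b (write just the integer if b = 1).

S_26 takes values m ≡ 0 (mod 2) with |m| ≤ 26; P(S_26=m) = C(26,(26+m)/2)/2^26.
Total paths: 2^26 = 67108864
Distribution: P(S=-26)=1/67108864, P(S=-24)=26/67108864, P(S=-22)=325/67108864, P(S=-20)=2600/67108864, P(S=-18)=14950/67108864, P(S=-16)=65780/67108864, P(S=-14)=230230/67108864, P(S=-12)=657800/67108864, P(S=-10)=1562275/67108864, P(S=-8)=3124550/67108864, P(S=-6)=5311735/67108864, P(S=-4)=7726160/67108864, P(S=-2)=9657700/67108864, P(S=0)=10400600/67108864, P(S=2)=9657700/67108864, P(S=4)=7726160/67108864, P(S=6)=5311735/67108864, P(S=8)=3124550/67108864, P(S=10)=1562275/67108864, P(S=12)=657800/67108864, P(S=14)=230230/67108864, P(S=16)=65780/67108864, P(S=18)=14950/67108864, P(S=20)=2600/67108864, P(S=22)=325/67108864, P(S=24)=26/67108864, P(S=26)=1/67108864
E[|S_26|] = Σ_m |m|·P(S_26=m) = 270415600/67108864 = 16900975/4194304

Answer: 16900975/4194304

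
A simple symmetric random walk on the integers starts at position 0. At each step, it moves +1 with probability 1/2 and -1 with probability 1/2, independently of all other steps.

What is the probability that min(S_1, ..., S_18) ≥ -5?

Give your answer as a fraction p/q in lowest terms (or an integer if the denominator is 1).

Let f(t,s) = #length-t paths at position s with S_1..S_t all ≥ -5.
f(t,s) = f(t-1,s-1) + f(t-1,s+1) for s ≥ -5; f(t,s) = 0 for s < -5.
t=0: f(0,0)=1
t=1: f(1,-1)=1 f(1,1)=1
t=2: f(2,-2)=1 f(2,0)=2 f(2,2)=1
t=3: f(3,-3)=1 f(3,-1)=3 f(3,1)=3 f(3,3)=1
t=4: f(4,-4)=1 f(4,-2)=4 f(4,0)=6 f(4,2)=4 f(4,4)=1
t=5: f(5,-5)=1 f(5,-3)=5 f(5,-1)=10 f(5,1)=10 f(5,3)=5 f(5,5)=1
t=6: f(6,-4)=6 f(6,-2)=15 f(6,0)=20 f(6,2)=15 f(6,4)=6 f(6,6)=1
t=7: f(7,-5)=6 f(7,-3)=21 f(7,-1)=35 f(7,1)=35 f(7,3)=21 f(7,5)=7 f(7,7)=1
t=8: f(8,-4)=27 f(8,-2)=56 f(8,0)=70 f(8,2)=56 f(8,4)=28 f(8,6)=8 f(8,8)=1
t=9: f(9,-5)=27 f(9,-3)=83 f(9,-1)=126 f(9,1)=126 f(9,3)=84 f(9,5)=36 f(9,7)=9 f(9,9)=1
t=10: f(10,-4)=110 f(10,-2)=209 f(10,0)=252 f(10,2)=210 f(10,4)=120 f(10,6)=45 f(10,8)=10 f(10,10)=1
t=11: f(11,-5)=110 f(11,-3)=319 f(11,-1)=461 f(11,1)=462 f(11,3)=330 f(11,5)=165 f(11,7)=55 f(11,9)=11 f(11,11)=1
t=12: f(12,-4)=429 f(12,-2)=780 f(12,0)=923 f(12,2)=792 f(12,4)=495 f(12,6)=220 f(12,8)=66 f(12,10)=12 f(12,12)=1
t=13: f(13,-5)=429 f(13,-3)=1209 f(13,-1)=1703 f(13,1)=1715 f(13,3)=1287 f(13,5)=715 f(13,7)=286 f(13,9)=78 f(13,11)=13 f(13,13)=1
t=14: f(14,-4)=1638 f(14,-2)=2912 f(14,0)=3418 f(14,2)=3002 f(14,4)=2002 f(14,6)=1001 f(14,8)=364 f(14,10)=91 f(14,12)=14 f(14,14)=1
t=15: f(15,-5)=1638 f(15,-3)=4550 f(15,-1)=6330 f(15,1)=6420 f(15,3)=5004 f(15,5)=3003 f(15,7)=1365 f(15,9)=455 f(15,11)=105 f(15,13)=15 f(15,15)=1
t=16: f(16,-4)=6188 f(16,-2)=10880 f(16,0)=12750 f(16,2)=11424 f(16,4)=8007 f(16,6)=4368 f(16,8)=1820 f(16,10)=560 f(16,12)=120 f(16,14)=16 f(16,16)=1
t=17: f(17,-5)=6188 f(17,-3)=17068 f(17,-1)=23630 f(17,1)=24174 f(17,3)=19431 f(17,5)=12375 f(17,7)=6188 f(17,9)=2380 f(17,11)=680 f(17,13)=136 f(17,15)=17 f(17,17)=1
t=18: f(18,-4)=23256 f(18,-2)=40698 f(18,0)=47804 f(18,2)=43605 f(18,4)=31806 f(18,6)=18563 f(18,8)=8568 f(18,10)=3060 f(18,12)=816 f(18,14)=153 f(18,16)=18 f(18,18)=1
Σ_s f(18,s) = 218348
P = 218348/262144 = 54587/65536

Answer: 54587/65536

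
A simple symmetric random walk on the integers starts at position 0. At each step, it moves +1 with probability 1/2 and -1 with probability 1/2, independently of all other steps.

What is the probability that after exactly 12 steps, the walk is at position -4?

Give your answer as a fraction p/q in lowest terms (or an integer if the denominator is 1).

To reach position -4 after 12 steps: need 4 steps of +1 and 8 of -1.
Favorable paths: C(12,4) = 495
Total paths: 2^12 = 4096
P = 495/4096 = 495/4096

Answer: 495/4096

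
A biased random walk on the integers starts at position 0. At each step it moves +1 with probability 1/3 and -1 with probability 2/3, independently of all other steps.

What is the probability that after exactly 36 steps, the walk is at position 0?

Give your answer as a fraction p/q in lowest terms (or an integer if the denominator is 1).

Answer: 792997422694400/50031545098999707

Derivation:
To be at 0 after 36 steps: need exactly 18 steps of +1 and 18 of -1.
Number of such sequences: C(36,18) = 9075135300
Each has probability (1/3)^18 · (2/3)^18 = 262144/150094635296999121
P = 9075135300 · 262144/150094635296999121 = 792997422694400/50031545098999707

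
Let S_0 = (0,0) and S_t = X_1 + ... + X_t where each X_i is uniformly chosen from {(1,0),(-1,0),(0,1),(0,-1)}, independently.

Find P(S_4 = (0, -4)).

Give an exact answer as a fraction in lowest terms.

Let h be the number of horizontal steps (so 4-h are vertical). To end at (0,-4) need (h+0)/2 right-steps and ((4-h)-4)/2 up-steps.
Sum over h with 0 ≤ h ≤ 0, h ≡ 0 (mod 2), 4-h ≡ 0 (mod 2):
h=0: C(4,0)·C(0,0)·C(4,0) = 1·1·1 = 1
Total favorable: 1
Total paths: 4^4 = 256
P = 1/256 = 1/256

Answer: 1/256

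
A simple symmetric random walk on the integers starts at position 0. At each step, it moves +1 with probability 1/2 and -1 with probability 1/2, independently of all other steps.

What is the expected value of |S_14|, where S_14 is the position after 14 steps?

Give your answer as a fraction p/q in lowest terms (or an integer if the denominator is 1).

Answer: 3003/1024

Derivation:
S_14 takes values m ≡ 0 (mod 2) with |m| ≤ 14; P(S_14=m) = C(14,(14+m)/2)/2^14.
Total paths: 2^14 = 16384
Distribution: P(S=-14)=1/16384, P(S=-12)=14/16384, P(S=-10)=91/16384, P(S=-8)=364/16384, P(S=-6)=1001/16384, P(S=-4)=2002/16384, P(S=-2)=3003/16384, P(S=0)=3432/16384, P(S=2)=3003/16384, P(S=4)=2002/16384, P(S=6)=1001/16384, P(S=8)=364/16384, P(S=10)=91/16384, P(S=12)=14/16384, P(S=14)=1/16384
E[|S_14|] = Σ_m |m|·P(S_14=m) = 48048/16384 = 3003/1024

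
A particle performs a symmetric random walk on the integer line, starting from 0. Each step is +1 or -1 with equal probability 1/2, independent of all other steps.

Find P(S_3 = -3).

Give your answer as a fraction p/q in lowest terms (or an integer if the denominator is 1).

Answer: 1/8

Derivation:
To reach position -3 after 3 steps: need 0 steps of +1 and 3 of -1.
Favorable paths: C(3,0) = 1
Total paths: 2^3 = 8
P = 1/8 = 1/8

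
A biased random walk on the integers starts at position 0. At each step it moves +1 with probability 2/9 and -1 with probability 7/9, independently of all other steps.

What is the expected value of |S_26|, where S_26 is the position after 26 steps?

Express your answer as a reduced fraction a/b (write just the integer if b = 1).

S_26 takes values m ≡ 0 (mod 2) with |m| ≤ 26; P(S_26=m) = C(26,(26+m)/2) · (2/9)^((26+m)/2) · (7/9)^((26-m)/2).
Distribution: P(S=-26)=9387480337647754305649/6461081889226673298932241, P(S=-24)=69735568222526174841964/6461081889226673298932241, P(S=-22)=249055600794736338721300/6461081889226673298932241, P(S=-20)=569269944673683059934400/6461081889226673298932241, P(S=-18)=935229194821050741320800/6461081889226673298932241, P(S=-16)=1175716702060749503374720/6461081889226673298932241, P(S=-14)=1175716702060749503374720/6461081889226673298932241, P(S=-12)=959768736376122043571200/6461081889226673298932241, P(S=-10)=651271642540939958137600/6461081889226673298932241, P(S=-8)=372155224309108547507200/6461081889226673298932241, P(S=-6)=180761108950138437360640/6461081889226673298932241, P(S=-4)=75121499823434155786240/6461081889226673298932241, P(S=-2)=26829107079797912780800/6461081889226673298932241, P(S=0)=8255109870707050086400/6461081889226673298932241, P(S=2)=2190131190187584716800/6461081889226673298932241, P(S=4)=500601414900019363840/6461081889226673298932241, P(S=6)=98332420783932375040/6461081889226673298932241, P(S=8)=16526457274610483200/6461081889226673298932241, P(S=10)=2360922467801497600/6461081889226673298932241, P(S=12)=284020748006195200/6461081889226673298932241, P(S=14)=28402074800619520/6461081889226673298932241, P(S=16)=2318536718417920/6461081889226673298932241, P(S=18)=150554332364800/6461081889226673298932241, P(S=20)=7480960614400/6461081889226673298932241, P(S=22)=267177164800/6461081889226673298932241, P(S=24)=6106906624/6461081889226673298932241, P(S=26)=67108864/6461081889226673298932241
E[|S_26|] = Σ_m |m|·P(S_26=m) = 93341003058516412381637650/6461081889226673298932241

Answer: 93341003058516412381637650/6461081889226673298932241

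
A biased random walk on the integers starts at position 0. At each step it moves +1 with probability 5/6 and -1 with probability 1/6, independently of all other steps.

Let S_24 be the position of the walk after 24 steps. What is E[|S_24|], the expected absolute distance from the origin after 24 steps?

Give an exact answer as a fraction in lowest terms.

Answer: 789737270842881559/49358138940850176

Derivation:
S_24 takes values m ≡ 0 (mod 2) with |m| ≤ 24; P(S_24=m) = C(24,(24+m)/2) · (5/6)^((24+m)/2) · (1/6)^((24-m)/2).
Distribution: P(S=-24)=1/4738381338321616896, P(S=-22)=5/197432555763400704, P(S=-20)=575/394865111526801408, P(S=-18)=31625/592297667290202112, P(S=-16)=1106875/789730223053602816, P(S=-14)=5534375/197432555763400704, P(S=-12)=525765625/1184595334580404224, P(S=-10)=375546875/65810851921133568, P(S=-8)=31921484375/526486815369068544, P(S=-6)=159607421875/296148833645101056, P(S=-4)=798037109375/197432555763400704, P(S=-2)=2539208984375/98716277881700352, P(S=0)=165048583984375/1184595334580404224, P(S=2)=63480224609375/98716277881700352, P(S=4)=498773193359375/197432555763400704, P(S=6)=2493865966796875/296148833645101056, P(S=8)=12469329833984375/526486815369068544, P(S=10)=3667449951171875/65810851921133568, P(S=12)=128360748291015625/1184595334580404224, P(S=14)=33779144287109375/197432555763400704, P(S=16)=168895721435546875/789730223053602816, P(S=18)=120639801025390625/592297667290202112, P(S=20)=54836273193359375/394865111526801408, P(S=22)=11920928955078125/197432555763400704, P(S=24)=59604644775390625/4738381338321616896
E[|S_24|] = Σ_m |m|·P(S_24=m) = 789737270842881559/49358138940850176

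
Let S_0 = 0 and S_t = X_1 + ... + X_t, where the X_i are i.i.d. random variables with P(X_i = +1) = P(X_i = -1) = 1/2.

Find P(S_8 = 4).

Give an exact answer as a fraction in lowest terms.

Answer: 7/64

Derivation:
To reach position 4 after 8 steps: need 6 steps of +1 and 2 of -1.
Favorable paths: C(8,6) = 28
Total paths: 2^8 = 256
P = 28/256 = 7/64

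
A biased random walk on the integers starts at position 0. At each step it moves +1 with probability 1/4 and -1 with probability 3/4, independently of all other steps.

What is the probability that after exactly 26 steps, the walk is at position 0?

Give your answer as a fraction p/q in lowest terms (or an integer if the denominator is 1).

Answer: 2072739474225/562949953421312

Derivation:
To be at 0 after 26 steps: need exactly 13 steps of +1 and 13 of -1.
Number of such sequences: C(26,13) = 10400600
Each has probability (1/4)^13 · (3/4)^13 = 1594323/4503599627370496
P = 10400600 · 1594323/4503599627370496 = 2072739474225/562949953421312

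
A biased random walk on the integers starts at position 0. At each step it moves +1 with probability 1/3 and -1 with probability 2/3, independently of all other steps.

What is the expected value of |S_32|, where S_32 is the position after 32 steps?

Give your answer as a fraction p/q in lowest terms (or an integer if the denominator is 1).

S_32 takes values m ≡ 0 (mod 2) with |m| ≤ 32; P(S_32=m) = C(32,(32+m)/2) · (1/3)^((32+m)/2) · (2/3)^((32-m)/2).
Distribution: P(S=-32)=4294967296/1853020188851841, P(S=-30)=68719476736/1853020188851841, P(S=-28)=532575944704/1853020188851841, P(S=-26)=2662879723520/1853020188851841, P(S=-24)=9652938997760/1853020188851841, P(S=-22)=27028229193728/1853020188851841, P(S=-20)=6757057298432/205891132094649, P(S=-18)=12548820697088/205891132094649, P(S=-16)=19607532339200/205891132094649, P(S=-14)=78430129356800/617673396283947, P(S=-12)=90194648760320/617673396283947, P(S=-10)=90194648760320/617673396283947, P(S=-8)=78920317665280/617673396283947, P(S=-6)=60707936665600/617673396283947, P(S=-4)=41194671308800/617673396283947, P(S=-2)=8238934261760/205891132094649, P(S=0)=4376933826560/205891132094649, P(S=2)=2059733565440/205891132094649, P(S=4)=2574666956800/617673396283947, P(S=6)=948561510400/617673396283947, P(S=8)=308282490880/617673396283947, P(S=10)=88080711680/617673396283947, P(S=12)=22020177920/617673396283947, P(S=14)=4786995200/617673396283947, P(S=16)=299187200/205891132094649, P(S=18)=47869952/205891132094649, P(S=20)=6444032/205891132094649, P(S=22)=6444032/1853020188851841, P(S=24)=575360/1853020188851841, P(S=26)=39680/1853020188851841, P(S=28)=1984/1853020188851841, P(S=30)=64/1853020188851841, P(S=32)=1/1853020188851841
E[|S_32|] = Σ_m |m|·P(S_32=m) = 2217534842490272/205891132094649

Answer: 2217534842490272/205891132094649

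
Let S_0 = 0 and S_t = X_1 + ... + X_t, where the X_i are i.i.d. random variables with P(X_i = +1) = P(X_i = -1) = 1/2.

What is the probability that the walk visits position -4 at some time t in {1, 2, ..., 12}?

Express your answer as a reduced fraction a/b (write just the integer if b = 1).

Answer: 1093/4096

Derivation:
Count via complement. Let g(t,s) = #length-t paths at position s with S_1..S_t all ≠ -4.
g(t,s) = g(t-1,s-1) + g(t-1,s+1) for s ≠ -4; g(t,-4) = 0.
t=0: g(0,0)=1
t=1: g(1,-1)=1 g(1,1)=1
t=2: g(2,-2)=1 g(2,0)=2 g(2,2)=1
t=3: g(3,-3)=1 g(3,-1)=3 g(3,1)=3 g(3,3)=1
t=4: g(4,-2)=4 g(4,0)=6 g(4,2)=4 g(4,4)=1
t=5: g(5,-3)=4 g(5,-1)=10 g(5,1)=10 g(5,3)=5 g(5,5)=1
t=6: g(6,-2)=14 g(6,0)=20 g(6,2)=15 g(6,4)=6 g(6,6)=1
t=7: g(7,-3)=14 g(7,-1)=34 g(7,1)=35 g(7,3)=21 g(7,5)=7 g(7,7)=1
t=8: g(8,-2)=48 g(8,0)=69 g(8,2)=56 g(8,4)=28 g(8,6)=8 g(8,8)=1
t=9: g(9,-3)=48 g(9,-1)=117 g(9,1)=125 g(9,3)=84 g(9,5)=36 g(9,7)=9 g(9,9)=1
t=10: g(10,-2)=165 g(10,0)=242 g(10,2)=209 g(10,4)=120 g(10,6)=45 g(10,8)=10 g(10,10)=1
t=11: g(11,-3)=165 g(11,-1)=407 g(11,1)=451 g(11,3)=329 g(11,5)=165 g(11,7)=55 g(11,9)=11 g(11,11)=1
t=12: g(12,-2)=572 g(12,0)=858 g(12,2)=780 g(12,4)=494 g(12,6)=220 g(12,8)=66 g(12,10)=12 g(12,12)=1
Paths never hitting -4: Σ_s g(12,s) = 3003
Paths hitting -4: 2^12 - 3003 = 1093
P = 1093/4096 = 1093/4096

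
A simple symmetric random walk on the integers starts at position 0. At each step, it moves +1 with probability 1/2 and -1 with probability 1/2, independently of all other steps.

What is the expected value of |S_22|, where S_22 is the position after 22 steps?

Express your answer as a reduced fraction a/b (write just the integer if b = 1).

Answer: 969969/262144

Derivation:
S_22 takes values m ≡ 0 (mod 2) with |m| ≤ 22; P(S_22=m) = C(22,(22+m)/2)/2^22.
Total paths: 2^22 = 4194304
Distribution: P(S=-22)=1/4194304, P(S=-20)=22/4194304, P(S=-18)=231/4194304, P(S=-16)=1540/4194304, P(S=-14)=7315/4194304, P(S=-12)=26334/4194304, P(S=-10)=74613/4194304, P(S=-8)=170544/4194304, P(S=-6)=319770/4194304, P(S=-4)=497420/4194304, P(S=-2)=646646/4194304, P(S=0)=705432/4194304, P(S=2)=646646/4194304, P(S=4)=497420/4194304, P(S=6)=319770/4194304, P(S=8)=170544/4194304, P(S=10)=74613/4194304, P(S=12)=26334/4194304, P(S=14)=7315/4194304, P(S=16)=1540/4194304, P(S=18)=231/4194304, P(S=20)=22/4194304, P(S=22)=1/4194304
E[|S_22|] = Σ_m |m|·P(S_22=m) = 15519504/4194304 = 969969/262144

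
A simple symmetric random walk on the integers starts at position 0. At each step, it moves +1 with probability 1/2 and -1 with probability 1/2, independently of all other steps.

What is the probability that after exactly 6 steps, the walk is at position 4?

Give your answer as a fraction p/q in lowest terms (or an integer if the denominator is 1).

To reach position 4 after 6 steps: need 5 steps of +1 and 1 of -1.
Favorable paths: C(6,5) = 6
Total paths: 2^6 = 64
P = 6/64 = 3/32

Answer: 3/32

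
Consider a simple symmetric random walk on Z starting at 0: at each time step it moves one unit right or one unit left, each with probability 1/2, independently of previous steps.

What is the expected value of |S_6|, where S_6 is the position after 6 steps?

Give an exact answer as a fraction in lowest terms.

S_6 takes values m ≡ 0 (mod 2) with |m| ≤ 6; P(S_6=m) = C(6,(6+m)/2)/2^6.
Total paths: 2^6 = 64
Distribution: P(S=-6)=1/64, P(S=-4)=6/64, P(S=-2)=15/64, P(S=0)=20/64, P(S=2)=15/64, P(S=4)=6/64, P(S=6)=1/64
E[|S_6|] = Σ_m |m|·P(S_6=m) = 120/64 = 15/8

Answer: 15/8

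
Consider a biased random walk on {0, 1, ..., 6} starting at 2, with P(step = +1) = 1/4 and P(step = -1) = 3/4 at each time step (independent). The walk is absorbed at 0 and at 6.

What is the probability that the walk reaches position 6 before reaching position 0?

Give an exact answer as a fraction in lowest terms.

Answer: 1/91

Derivation:
Biased walk: p = 1/4, q = 3/4, r = q/p = 3
Gambler's ruin: P(hit 6 before 0 | start at 2) = (1 - r^a)/(1 - r^N)
r^2 = 9; r^6 = 729
P = (1 - 9) / (1 - 729) = -8 / -728 = 1/91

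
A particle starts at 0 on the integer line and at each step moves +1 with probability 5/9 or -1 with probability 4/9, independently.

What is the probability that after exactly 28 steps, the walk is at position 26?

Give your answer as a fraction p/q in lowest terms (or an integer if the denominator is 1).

Answer: 834465026855468750000/523347633027360537213511521

Derivation:
To reach position 26 after 28 steps: need 27 steps of +1 and 1 step of -1.
Number of such sequences: C(28,27) = 28
Each has probability (5/9)^27 · (4/9)^1 = 29802322387695312500/523347633027360537213511521
P = 28 · 29802322387695312500/523347633027360537213511521 = 834465026855468750000/523347633027360537213511521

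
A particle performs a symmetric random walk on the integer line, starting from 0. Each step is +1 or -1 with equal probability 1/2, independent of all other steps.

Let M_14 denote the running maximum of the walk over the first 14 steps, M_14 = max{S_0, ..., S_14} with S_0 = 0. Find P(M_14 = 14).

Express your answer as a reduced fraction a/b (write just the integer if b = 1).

Answer: 1/16384

Derivation:
Let M_14 = max(S_0,...,S_14). Use the reflection principle: for j ≥ 1, #{paths with M_14 ≥ j} = #{S_14 ≥ j} + #{S_14 ≥ j+1}.
By reflection, #{M_14 ≥ 14} = #{S_14 ≥ 14} + #{S_14 ≥ 15} = 1 + 0 = 1.
#{M_14 ≥ 15} = #{S_14 ≥ 15} + #{S_14 ≥ 16} = 0 + 0 = 0.
#{M_14 = 14} = 1 - 0 = 1.
P(M_14 = 14) = 1/16384 = 1/16384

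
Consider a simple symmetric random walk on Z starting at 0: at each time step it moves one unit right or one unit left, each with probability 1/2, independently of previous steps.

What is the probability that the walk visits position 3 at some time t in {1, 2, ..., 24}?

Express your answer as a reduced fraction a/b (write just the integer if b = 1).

Answer: 2270193/4194304

Derivation:
Count via complement. Let g(t,s) = #length-t paths at position s with S_1..S_t all ≠ 3.
g(t,s) = g(t-1,s-1) + g(t-1,s+1) for s ≠ 3; g(t,3) = 0.
t=0: g(0,0)=1
t=1: g(1,-1)=1 g(1,1)=1
t=2: g(2,-2)=1 g(2,0)=2 g(2,2)=1
t=3: g(3,-3)=1 g(3,-1)=3 g(3,1)=3
t=4: g(4,-4)=1 g(4,-2)=4 g(4,0)=6 g(4,2)=3
t=5: g(5,-5)=1 g(5,-3)=5 g(5,-1)=10 g(5,1)=9
t=6: g(6,-6)=1 g(6,-4)=6 g(6,-2)=15 g(6,0)=19 g(6,2)=9
t=7: g(7,-7)=1 g(7,-5)=7 g(7,-3)=21 g(7,-1)=34 g(7,1)=28
t=8: g(8,-8)=1 g(8,-6)=8 g(8,-4)=28 g(8,-2)=55 g(8,0)=62 g(8,2)=28
t=9: g(9,-9)=1 g(9,-7)=9 g(9,-5)=36 g(9,-3)=83 g(9,-1)=117 g(9,1)=90
t=10: g(10,-10)=1 g(10,-8)=10 g(10,-6)=45 g(10,-4)=119 g(10,-2)=200 g(10,0)=207 g(10,2)=90
t=11: g(11,-11)=1 g(11,-9)=11 g(11,-7)=55 g(11,-5)=164 g(11,-3)=319 g(11,-1)=407 g(11,1)=297
t=12: g(12,-12)=1 g(12,-10)=12 g(12,-8)=66 g(12,-6)=219 g(12,-4)=483 g(12,-2)=726 g(12,0)=704 g(12,2)=297
t=13: g(13,-13)=1 g(13,-11)=13 g(13,-9)=78 g(13,-7)=285 g(13,-5)=702 g(13,-3)=1209 g(13,-1)=1430 g(13,1)=1001
t=14: g(14,-14)=1 g(14,-12)=14 g(14,-10)=91 g(14,-8)=363 g(14,-6)=987 g(14,-4)=1911 g(14,-2)=2639 g(14,0)=2431 g(14,2)=1001
t=15: g(15,-15)=1 g(15,-13)=15 g(15,-11)=105 g(15,-9)=454 g(15,-7)=1350 g(15,-5)=2898 g(15,-3)=4550 g(15,-1)=5070 g(15,1)=3432
t=16: g(16,-16)=1 g(16,-14)=16 g(16,-12)=120 g(16,-10)=559 g(16,-8)=1804 g(16,-6)=4248 g(16,-4)=7448 g(16,-2)=9620 g(16,0)=8502 g(16,2)=3432
t=17: g(17,-17)=1 g(17,-15)=17 g(17,-13)=136 g(17,-11)=679 g(17,-9)=2363 g(17,-7)=6052 g(17,-5)=11696 g(17,-3)=17068 g(17,-1)=18122 g(17,1)=11934
t=18: g(18,-18)=1 g(18,-16)=18 g(18,-14)=153 g(18,-12)=815 g(18,-10)=3042 g(18,-8)=8415 g(18,-6)=17748 g(18,-4)=28764 g(18,-2)=35190 g(18,0)=30056 g(18,2)=11934
t=19: g(19,-19)=1 g(19,-17)=19 g(19,-15)=171 g(19,-13)=968 g(19,-11)=3857 g(19,-9)=11457 g(19,-7)=26163 g(19,-5)=46512 g(19,-3)=63954 g(19,-1)=65246 g(19,1)=41990
t=20: g(20,-20)=1 g(20,-18)=20 g(20,-16)=190 g(20,-14)=1139 g(20,-12)=4825 g(20,-10)=15314 g(20,-8)=37620 g(20,-6)=72675 g(20,-4)=110466 g(20,-2)=129200 g(20,0)=107236 g(20,2)=41990
t=21: g(21,-21)=1 g(21,-19)=21 g(21,-17)=210 g(21,-15)=1329 g(21,-13)=5964 g(21,-11)=20139 g(21,-9)=52934 g(21,-7)=110295 g(21,-5)=183141 g(21,-3)=239666 g(21,-1)=236436 g(21,1)=149226
t=22: g(22,-22)=1 g(22,-20)=22 g(22,-18)=231 g(22,-16)=1539 g(22,-14)=7293 g(22,-12)=26103 g(22,-10)=73073 g(22,-8)=163229 g(22,-6)=293436 g(22,-4)=422807 g(22,-2)=476102 g(22,0)=385662 g(22,2)=149226
t=23: g(23,-23)=1 g(23,-21)=23 g(23,-19)=253 g(23,-17)=1770 g(23,-15)=8832 g(23,-13)=33396 g(23,-11)=99176 g(23,-9)=236302 g(23,-7)=456665 g(23,-5)=716243 g(23,-3)=898909 g(23,-1)=861764 g(23,1)=534888
t=24: g(24,-24)=1 g(24,-22)=24 g(24,-20)=276 g(24,-18)=2023 g(24,-16)=10602 g(24,-14)=42228 g(24,-12)=132572 g(24,-10)=335478 g(24,-8)=692967 g(24,-6)=1172908 g(24,-4)=1615152 g(24,-2)=1760673 g(24,0)=1396652 g(24,2)=534888
Paths never hitting 3: Σ_s g(24,s) = 7696444
Paths hitting 3: 2^24 - 7696444 = 9080772
P = 9080772/16777216 = 2270193/4194304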